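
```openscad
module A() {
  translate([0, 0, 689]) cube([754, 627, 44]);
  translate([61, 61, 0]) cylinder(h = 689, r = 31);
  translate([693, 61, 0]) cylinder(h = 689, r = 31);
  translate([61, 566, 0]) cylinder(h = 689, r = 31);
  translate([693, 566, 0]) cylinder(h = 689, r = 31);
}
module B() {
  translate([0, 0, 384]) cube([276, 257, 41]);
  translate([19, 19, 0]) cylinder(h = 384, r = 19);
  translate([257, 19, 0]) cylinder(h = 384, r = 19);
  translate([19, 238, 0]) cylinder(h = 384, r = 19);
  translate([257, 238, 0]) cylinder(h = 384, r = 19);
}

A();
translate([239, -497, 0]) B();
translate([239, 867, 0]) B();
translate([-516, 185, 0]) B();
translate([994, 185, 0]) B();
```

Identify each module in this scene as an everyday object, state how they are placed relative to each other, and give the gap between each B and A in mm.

Each stool's nearest face is 240 mm from the table's bounding box.

A is a table. B is a stool. Four stools sit around the table at the −y, +y, −x, +x sides. The gap between each stool and the table is 240 mm.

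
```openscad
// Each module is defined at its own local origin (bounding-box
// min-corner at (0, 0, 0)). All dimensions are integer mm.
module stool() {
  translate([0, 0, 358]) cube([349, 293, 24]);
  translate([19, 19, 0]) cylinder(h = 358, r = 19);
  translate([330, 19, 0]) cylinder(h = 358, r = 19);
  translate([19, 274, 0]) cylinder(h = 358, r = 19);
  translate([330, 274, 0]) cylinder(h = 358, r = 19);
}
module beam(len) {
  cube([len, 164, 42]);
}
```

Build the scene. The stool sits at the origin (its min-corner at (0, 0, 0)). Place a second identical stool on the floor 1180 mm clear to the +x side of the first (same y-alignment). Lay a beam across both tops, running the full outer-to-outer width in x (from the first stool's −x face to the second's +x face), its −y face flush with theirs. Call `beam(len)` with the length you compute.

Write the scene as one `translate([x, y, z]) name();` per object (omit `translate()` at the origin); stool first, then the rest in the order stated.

stool();
translate([1529, 0, 0]) stool();
translate([0, 0, 382]) beam(1878);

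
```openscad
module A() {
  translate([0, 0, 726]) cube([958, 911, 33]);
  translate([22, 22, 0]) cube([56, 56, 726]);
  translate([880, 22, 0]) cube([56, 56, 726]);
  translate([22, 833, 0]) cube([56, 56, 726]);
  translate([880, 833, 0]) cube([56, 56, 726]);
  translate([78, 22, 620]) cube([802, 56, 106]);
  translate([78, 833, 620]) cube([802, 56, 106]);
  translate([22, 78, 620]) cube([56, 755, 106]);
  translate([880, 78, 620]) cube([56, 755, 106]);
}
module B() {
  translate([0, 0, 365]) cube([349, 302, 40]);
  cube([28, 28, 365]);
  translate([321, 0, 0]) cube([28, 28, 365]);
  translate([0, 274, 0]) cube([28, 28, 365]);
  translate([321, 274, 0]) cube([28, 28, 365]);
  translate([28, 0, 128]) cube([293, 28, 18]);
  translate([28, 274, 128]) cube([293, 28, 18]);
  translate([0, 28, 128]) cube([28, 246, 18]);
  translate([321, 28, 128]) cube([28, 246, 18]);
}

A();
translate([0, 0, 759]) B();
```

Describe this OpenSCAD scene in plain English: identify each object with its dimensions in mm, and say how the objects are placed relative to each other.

A is a table: top 958 mm (x) × 911 mm (y), 33 mm thick, upper face at z = 759 mm, on four 56×56 mm square legs, each inset 22 mm from the nearest pair of top edges, running from z = 0 to the bottom of the top. Four apron rails, 56 mm thick and 106 mm tall, run between adjacent legs with their top edges flush with the underside of the top and their outer faces flush with the legs' outer faces.

B is a four-legged stool. The seat is a 349×302×40 mm slab whose top surface is at z = 405 mm; four square legs, each 28×28 mm in cross-section, run from the floor (z = 0) to the underside of the seat, each flush with a corner of the seat. Four stretchers, 28 mm wide and 18 mm tall, connect adjacent legs with their undersides at z = 128 mm, each running between the inner faces of the legs it joins and aligned with the legs' outer faces on the other axis.

The stool is on top of the table.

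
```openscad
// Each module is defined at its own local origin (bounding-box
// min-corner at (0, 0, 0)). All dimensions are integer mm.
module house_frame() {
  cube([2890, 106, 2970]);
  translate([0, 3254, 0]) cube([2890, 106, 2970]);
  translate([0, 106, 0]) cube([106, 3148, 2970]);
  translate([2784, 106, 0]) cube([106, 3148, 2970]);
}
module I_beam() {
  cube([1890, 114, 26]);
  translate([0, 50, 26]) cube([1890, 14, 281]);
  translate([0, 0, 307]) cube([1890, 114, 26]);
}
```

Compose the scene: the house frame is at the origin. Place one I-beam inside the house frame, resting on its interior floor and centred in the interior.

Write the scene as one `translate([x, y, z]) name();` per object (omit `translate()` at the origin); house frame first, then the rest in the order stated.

house_frame();
translate([500, 1623, 0]) I_beam();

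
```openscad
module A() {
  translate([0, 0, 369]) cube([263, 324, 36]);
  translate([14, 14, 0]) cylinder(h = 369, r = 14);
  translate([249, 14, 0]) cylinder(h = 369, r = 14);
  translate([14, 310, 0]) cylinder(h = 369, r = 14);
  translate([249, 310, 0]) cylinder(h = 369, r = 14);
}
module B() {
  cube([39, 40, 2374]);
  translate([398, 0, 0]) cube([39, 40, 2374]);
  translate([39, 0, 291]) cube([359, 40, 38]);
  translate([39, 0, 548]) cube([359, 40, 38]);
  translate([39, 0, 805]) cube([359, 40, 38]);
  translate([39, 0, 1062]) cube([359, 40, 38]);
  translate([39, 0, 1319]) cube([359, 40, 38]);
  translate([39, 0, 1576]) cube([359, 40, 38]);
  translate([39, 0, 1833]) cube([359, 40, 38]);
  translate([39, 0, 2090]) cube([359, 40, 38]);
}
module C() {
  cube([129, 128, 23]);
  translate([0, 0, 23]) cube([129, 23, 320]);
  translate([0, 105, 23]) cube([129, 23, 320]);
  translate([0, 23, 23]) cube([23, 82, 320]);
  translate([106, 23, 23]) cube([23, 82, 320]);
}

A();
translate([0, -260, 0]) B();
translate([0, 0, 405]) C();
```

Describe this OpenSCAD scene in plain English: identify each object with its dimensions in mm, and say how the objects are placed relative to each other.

A is a four-legged stool. The seat is 263×324 mm, 36 mm thick, top at z = 405 mm. It stands on four round legs, each 28 mm in diameter, from z = 0 to the seat underside, each leg's axis is inset half a diameter from the nearest pair of seat edges (so the leg's bounding box is flush with the corner).

B is a wooden ladder with two side rails of 39×40 mm section and 2374 mm height, set 437 mm apart overall. Between them run 8 rectangular rungs (40 mm deep, 38 mm thick), front faces flush with the rails' −y face. The bottom of the first rung is 291 mm above the floor and each subsequent rung is 257 mm higher than the one below.

C is an open storage box with external size 129×128×343 mm and wall thickness 23 mm (the base is also 23 mm thick). The base covers the whole footprint; the four walls stand on the base, with the y-facing walls full-width and the x-facing walls fitting between their inner faces.

The ladder is on the floor beside the stool on its −y side. The open box is on top of the stool.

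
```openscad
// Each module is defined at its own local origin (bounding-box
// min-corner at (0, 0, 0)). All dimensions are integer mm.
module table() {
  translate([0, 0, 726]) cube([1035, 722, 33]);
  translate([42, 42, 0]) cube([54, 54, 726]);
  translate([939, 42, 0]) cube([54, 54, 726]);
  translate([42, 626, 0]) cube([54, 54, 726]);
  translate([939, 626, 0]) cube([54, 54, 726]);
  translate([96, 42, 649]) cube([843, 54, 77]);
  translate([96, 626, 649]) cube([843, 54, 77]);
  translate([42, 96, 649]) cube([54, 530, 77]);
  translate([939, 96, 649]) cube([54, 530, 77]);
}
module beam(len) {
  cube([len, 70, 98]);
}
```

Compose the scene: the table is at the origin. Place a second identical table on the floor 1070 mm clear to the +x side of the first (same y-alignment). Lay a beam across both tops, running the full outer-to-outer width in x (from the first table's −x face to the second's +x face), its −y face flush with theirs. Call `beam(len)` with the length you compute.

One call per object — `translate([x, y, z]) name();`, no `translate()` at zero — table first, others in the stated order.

table();
translate([2105, 0, 0]) table();
translate([0, 0, 759]) beam(3140);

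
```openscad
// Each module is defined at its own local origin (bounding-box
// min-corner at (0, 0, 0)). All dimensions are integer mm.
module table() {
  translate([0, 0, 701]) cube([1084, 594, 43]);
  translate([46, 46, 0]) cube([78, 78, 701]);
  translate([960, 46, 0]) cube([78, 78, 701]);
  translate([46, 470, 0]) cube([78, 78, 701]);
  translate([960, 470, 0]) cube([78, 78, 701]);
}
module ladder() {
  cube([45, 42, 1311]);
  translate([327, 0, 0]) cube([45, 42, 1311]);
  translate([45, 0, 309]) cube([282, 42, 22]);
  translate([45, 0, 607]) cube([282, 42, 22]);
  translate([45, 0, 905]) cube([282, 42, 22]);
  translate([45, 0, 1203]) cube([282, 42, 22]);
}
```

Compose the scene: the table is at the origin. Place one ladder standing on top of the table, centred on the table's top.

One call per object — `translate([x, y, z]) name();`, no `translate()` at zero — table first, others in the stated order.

table();
translate([356, 276, 744]) ladder();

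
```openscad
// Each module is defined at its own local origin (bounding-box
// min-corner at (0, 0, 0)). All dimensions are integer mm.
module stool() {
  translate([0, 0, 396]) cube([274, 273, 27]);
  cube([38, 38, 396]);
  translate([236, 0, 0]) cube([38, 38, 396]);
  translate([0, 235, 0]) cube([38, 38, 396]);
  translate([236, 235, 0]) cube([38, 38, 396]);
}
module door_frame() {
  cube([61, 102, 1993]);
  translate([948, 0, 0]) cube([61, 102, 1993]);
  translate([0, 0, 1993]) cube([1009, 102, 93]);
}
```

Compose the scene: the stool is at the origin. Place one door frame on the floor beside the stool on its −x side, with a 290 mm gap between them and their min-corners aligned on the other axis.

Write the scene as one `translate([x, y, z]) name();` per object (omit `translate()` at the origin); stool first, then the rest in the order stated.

stool();
translate([-1299, 0, 0]) door_frame();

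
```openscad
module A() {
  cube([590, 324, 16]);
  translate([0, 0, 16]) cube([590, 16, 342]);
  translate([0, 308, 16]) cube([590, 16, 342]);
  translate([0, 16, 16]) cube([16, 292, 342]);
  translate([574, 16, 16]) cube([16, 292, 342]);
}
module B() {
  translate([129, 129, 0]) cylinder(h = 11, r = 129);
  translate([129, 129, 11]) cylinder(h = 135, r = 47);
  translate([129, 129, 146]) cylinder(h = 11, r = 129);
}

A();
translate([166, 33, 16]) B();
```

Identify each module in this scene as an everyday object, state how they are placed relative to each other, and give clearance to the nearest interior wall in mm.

A is an open box. B is a spool. The spool sits inside the open box, centred. The clearance to the nearest interior wall is 17 mm.

Clearances: x = 150, y = 17; minimum 17 mm.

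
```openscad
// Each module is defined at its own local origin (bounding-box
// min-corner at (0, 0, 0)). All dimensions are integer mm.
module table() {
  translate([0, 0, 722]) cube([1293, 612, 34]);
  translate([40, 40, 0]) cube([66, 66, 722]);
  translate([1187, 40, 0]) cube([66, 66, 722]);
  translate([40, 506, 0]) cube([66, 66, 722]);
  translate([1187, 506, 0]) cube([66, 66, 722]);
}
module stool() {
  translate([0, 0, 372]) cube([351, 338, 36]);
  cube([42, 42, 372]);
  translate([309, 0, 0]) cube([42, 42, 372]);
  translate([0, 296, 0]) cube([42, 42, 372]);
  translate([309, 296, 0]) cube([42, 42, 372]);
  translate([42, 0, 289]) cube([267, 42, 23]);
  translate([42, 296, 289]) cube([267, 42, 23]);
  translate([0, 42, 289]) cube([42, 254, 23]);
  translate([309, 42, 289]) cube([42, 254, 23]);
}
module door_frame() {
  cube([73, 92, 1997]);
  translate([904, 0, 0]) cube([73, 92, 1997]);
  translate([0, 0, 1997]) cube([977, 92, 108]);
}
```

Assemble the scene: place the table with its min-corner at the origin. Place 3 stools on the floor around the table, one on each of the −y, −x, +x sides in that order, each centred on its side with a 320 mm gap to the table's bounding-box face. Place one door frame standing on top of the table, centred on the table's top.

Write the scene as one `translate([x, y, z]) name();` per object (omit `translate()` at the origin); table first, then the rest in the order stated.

table();
translate([471, -658, 0]) stool();
translate([-671, 137, 0]) stool();
translate([1613, 137, 0]) stool();
translate([158, 260, 756]) door_frame();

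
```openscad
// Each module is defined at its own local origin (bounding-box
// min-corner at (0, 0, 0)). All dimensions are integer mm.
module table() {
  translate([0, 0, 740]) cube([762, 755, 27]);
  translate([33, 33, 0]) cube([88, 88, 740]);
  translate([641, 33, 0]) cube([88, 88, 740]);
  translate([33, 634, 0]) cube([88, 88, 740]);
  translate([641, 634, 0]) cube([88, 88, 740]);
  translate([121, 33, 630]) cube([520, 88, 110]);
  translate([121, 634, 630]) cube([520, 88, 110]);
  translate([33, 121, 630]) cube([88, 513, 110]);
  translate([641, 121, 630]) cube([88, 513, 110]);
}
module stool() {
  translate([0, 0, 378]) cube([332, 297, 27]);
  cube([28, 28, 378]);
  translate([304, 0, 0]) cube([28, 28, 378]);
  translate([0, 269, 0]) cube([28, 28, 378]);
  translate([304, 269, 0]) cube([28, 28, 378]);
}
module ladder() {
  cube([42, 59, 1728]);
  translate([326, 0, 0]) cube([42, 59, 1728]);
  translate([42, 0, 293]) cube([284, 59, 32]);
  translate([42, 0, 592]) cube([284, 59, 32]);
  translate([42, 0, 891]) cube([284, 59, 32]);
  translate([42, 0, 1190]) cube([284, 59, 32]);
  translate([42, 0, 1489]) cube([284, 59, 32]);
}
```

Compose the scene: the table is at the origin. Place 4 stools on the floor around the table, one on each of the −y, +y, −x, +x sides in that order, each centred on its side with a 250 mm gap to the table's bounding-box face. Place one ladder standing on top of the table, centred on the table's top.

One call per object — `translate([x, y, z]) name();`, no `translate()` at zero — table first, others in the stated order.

table();
translate([215, -547, 0]) stool();
translate([215, 1005, 0]) stool();
translate([-582, 229, 0]) stool();
translate([1012, 229, 0]) stool();
translate([197, 348, 767]) ladder();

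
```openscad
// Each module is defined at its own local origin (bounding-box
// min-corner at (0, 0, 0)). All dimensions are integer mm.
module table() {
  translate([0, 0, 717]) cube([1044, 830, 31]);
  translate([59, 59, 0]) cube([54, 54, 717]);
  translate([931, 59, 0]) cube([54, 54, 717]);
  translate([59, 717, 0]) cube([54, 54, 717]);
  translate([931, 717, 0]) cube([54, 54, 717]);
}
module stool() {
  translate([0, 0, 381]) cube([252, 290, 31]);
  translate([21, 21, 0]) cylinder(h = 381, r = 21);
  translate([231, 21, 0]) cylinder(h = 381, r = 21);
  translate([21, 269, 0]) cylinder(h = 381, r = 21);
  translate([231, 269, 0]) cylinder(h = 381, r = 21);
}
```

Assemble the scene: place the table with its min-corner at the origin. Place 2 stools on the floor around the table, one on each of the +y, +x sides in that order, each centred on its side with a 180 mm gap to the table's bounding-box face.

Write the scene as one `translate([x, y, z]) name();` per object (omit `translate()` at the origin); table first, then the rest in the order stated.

table();
translate([396, 1010, 0]) stool();
translate([1224, 270, 0]) stool();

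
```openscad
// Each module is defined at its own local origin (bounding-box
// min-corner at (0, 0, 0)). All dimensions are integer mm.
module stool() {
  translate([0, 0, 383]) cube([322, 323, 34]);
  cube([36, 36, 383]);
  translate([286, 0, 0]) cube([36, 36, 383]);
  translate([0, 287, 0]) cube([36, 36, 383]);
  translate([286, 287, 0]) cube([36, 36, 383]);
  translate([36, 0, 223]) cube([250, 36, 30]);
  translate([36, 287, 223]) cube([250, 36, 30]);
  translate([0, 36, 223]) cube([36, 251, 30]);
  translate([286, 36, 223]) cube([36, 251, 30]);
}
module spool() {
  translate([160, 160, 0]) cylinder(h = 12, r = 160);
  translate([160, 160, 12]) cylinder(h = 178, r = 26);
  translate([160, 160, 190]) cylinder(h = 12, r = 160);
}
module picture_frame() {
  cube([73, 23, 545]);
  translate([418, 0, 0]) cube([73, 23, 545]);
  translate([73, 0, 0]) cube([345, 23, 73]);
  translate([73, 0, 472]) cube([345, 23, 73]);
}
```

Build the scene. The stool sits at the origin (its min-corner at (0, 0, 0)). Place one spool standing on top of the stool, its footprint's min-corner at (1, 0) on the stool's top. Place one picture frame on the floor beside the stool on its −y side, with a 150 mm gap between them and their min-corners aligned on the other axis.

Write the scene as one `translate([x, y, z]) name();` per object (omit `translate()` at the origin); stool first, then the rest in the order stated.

stool();
translate([1, 0, 417]) spool();
translate([0, -173, 0]) picture_frame();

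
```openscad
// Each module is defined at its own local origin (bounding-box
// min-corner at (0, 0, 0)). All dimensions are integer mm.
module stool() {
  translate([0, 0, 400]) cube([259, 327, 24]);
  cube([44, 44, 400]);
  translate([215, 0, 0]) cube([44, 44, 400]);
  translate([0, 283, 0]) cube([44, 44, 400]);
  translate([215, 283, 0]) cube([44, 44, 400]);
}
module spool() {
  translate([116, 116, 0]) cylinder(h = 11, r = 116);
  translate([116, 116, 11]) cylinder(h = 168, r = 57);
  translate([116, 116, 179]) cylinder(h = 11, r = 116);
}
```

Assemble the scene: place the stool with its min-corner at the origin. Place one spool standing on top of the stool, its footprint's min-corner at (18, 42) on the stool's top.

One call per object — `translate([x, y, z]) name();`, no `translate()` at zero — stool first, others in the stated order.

stool();
translate([18, 42, 424]) spool();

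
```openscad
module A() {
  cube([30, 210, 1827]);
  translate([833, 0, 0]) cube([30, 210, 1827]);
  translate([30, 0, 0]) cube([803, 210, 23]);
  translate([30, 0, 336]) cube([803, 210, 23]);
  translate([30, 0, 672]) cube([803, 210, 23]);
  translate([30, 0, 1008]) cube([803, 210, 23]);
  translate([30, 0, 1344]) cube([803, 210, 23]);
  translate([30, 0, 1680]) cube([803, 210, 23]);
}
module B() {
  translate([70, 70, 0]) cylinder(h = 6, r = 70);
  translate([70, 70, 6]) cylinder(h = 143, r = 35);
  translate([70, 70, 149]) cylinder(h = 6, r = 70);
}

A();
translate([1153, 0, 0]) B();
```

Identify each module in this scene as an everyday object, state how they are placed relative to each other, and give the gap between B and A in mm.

The spool's nearest face is 290 mm from the bookshelf's +x face.

A is a bookshelf. B is a spool. The spool is on the floor beside the bookshelf on its +x side. The gap between the spool and the bookshelf is 290 mm.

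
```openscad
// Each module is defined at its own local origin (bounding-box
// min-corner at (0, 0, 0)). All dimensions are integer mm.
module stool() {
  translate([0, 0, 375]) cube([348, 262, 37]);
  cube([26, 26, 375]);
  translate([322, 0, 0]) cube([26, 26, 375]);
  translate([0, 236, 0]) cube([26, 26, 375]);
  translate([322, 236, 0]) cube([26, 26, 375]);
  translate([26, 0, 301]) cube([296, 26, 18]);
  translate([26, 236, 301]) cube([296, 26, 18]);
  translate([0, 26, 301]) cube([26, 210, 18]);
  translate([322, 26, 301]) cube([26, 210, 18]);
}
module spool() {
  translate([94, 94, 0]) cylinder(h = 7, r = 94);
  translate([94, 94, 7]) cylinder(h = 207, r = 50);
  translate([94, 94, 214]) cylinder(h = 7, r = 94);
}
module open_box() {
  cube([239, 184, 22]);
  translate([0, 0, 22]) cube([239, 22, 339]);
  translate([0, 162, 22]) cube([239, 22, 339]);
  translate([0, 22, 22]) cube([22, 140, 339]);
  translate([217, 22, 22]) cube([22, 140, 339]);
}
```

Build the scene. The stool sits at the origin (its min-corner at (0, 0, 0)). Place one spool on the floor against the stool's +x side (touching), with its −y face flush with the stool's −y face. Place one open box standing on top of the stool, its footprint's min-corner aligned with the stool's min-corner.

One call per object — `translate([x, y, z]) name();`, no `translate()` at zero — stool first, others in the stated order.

stool();
translate([348, 0, 0]) spool();
translate([0, 0, 412]) open_box();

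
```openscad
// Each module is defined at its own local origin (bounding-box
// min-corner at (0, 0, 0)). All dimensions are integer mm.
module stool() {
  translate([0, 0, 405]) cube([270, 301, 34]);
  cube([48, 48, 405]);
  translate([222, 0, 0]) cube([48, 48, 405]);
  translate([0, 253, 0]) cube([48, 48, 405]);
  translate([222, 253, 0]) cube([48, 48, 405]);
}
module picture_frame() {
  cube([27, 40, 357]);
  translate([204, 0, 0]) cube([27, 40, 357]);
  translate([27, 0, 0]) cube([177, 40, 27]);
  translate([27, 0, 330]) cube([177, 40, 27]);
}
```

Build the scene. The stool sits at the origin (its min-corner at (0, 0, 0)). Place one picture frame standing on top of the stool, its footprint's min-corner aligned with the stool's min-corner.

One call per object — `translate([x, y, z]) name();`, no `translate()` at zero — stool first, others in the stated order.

stool();
translate([0, 0, 439]) picture_frame();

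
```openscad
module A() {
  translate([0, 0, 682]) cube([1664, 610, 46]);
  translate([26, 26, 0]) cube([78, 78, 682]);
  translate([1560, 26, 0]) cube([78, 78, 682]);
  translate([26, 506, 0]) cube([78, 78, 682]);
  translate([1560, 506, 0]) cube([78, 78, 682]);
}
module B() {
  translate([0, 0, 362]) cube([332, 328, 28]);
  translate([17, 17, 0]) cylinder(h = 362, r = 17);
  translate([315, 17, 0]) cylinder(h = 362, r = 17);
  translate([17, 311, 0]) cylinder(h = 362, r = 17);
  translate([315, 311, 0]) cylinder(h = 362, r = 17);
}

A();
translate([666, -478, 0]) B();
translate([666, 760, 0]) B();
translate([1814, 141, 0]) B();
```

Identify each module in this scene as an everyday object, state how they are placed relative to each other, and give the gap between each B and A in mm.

Each stool's nearest face is 150 mm from the table's bounding box.

A is a table. B is a stool. Three stools sit around the table at the −y, +y, +x sides. The gap between each stool and the table is 150 mm.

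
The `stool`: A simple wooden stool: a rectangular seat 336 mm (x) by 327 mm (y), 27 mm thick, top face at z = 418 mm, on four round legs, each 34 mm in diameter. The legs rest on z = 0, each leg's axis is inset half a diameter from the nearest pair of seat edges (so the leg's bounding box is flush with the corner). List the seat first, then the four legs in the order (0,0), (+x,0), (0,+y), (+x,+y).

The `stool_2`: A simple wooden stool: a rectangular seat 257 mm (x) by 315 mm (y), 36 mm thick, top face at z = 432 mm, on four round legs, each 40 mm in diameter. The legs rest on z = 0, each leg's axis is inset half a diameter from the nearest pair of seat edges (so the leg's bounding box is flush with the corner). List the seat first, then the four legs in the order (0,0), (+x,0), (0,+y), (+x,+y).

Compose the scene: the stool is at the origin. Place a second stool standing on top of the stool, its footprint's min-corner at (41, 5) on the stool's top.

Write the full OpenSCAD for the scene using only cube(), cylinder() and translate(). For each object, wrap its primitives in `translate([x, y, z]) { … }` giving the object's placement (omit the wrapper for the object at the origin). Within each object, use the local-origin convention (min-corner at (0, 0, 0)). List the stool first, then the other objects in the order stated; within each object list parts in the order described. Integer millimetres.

translate([0, 0, 391]) cube([336, 327, 27]);
translate([17, 17, 0]) cylinder(h = 391, r = 17);
translate([319, 17, 0]) cylinder(h = 391, r = 17);
translate([17, 310, 0]) cylinder(h = 391, r = 17);
translate([319, 310, 0]) cylinder(h = 391, r = 17);
translate([41, 5, 418]) {
  translate([0, 0, 396]) cube([257, 315, 36]);
  translate([20, 20, 0]) cylinder(h = 396, r = 20);
  translate([237, 20, 0]) cylinder(h = 396, r = 20);
  translate([20, 295, 0]) cylinder(h = 396, r = 20);
  translate([237, 295, 0]) cylinder(h = 396, r = 20);
}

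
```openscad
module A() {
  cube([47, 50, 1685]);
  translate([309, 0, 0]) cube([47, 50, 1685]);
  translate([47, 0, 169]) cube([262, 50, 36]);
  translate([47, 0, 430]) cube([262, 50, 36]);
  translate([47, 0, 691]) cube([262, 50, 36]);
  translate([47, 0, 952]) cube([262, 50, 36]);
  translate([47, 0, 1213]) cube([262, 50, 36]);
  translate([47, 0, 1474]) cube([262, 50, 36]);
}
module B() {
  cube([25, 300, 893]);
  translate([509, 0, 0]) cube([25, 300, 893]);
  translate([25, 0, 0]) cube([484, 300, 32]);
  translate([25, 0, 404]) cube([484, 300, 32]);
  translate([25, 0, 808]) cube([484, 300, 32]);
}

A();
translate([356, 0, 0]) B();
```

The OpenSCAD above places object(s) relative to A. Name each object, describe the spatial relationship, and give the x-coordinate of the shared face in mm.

The ladder's +x face and the bookshelf's −x face are both at x = 356 mm.

A is a ladder. B is a bookshelf. The bookshelf is against the ladder's +x side, with their −y faces flush. The x-coordinate of the shared face is 356 mm.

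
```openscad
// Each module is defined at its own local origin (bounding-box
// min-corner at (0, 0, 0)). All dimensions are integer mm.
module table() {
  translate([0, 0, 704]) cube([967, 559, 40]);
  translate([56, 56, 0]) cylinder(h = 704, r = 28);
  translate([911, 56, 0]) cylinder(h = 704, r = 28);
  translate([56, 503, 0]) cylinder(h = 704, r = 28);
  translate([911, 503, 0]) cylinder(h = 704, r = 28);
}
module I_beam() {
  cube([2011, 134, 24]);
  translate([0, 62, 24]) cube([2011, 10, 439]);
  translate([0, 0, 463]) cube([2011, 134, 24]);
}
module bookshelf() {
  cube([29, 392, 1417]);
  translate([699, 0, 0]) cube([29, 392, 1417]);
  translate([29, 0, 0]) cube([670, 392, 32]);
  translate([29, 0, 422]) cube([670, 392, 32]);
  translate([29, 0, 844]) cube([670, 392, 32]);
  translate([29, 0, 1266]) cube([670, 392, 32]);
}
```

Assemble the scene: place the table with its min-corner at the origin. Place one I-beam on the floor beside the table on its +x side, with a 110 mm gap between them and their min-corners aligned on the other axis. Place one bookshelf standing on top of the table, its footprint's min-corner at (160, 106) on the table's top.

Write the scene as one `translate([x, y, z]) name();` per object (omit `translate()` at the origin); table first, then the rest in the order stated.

table();
translate([1077, 0, 0]) I_beam();
translate([160, 106, 744]) bookshelf();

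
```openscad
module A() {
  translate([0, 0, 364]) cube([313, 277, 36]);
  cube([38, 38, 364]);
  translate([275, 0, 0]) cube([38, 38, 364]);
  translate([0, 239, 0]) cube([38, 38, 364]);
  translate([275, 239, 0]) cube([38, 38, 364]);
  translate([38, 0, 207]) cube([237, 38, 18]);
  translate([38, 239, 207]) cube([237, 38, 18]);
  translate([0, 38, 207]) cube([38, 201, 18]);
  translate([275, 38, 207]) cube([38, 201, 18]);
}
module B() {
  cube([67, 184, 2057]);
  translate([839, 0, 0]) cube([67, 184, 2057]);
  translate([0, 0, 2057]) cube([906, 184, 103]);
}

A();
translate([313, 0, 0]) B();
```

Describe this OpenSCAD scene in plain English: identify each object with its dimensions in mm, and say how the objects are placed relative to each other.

A is a four-legged stool. The seat is a 313×277×36 mm slab whose top surface is at z = 400 mm; four square legs, each 38×38 mm in cross-section, run from the floor (z = 0) to the underside of the seat, each flush with a corner of the seat. Four stretchers, 38 mm wide and 18 mm tall, connect adjacent legs with their undersides at z = 207 mm, each running between the inner faces of the legs it joins and aligned with the legs' outer faces on the other axis.

B is a rectangular door frame: two vertical jambs of 67×184 mm section, 2057 mm tall, with a clear opening 772 mm wide between their inner faces. A header 103 mm tall and 184 mm deep lies on top of the jambs and spans the full outside width.

The door frame is against the stool's +x side, with their −y faces flush.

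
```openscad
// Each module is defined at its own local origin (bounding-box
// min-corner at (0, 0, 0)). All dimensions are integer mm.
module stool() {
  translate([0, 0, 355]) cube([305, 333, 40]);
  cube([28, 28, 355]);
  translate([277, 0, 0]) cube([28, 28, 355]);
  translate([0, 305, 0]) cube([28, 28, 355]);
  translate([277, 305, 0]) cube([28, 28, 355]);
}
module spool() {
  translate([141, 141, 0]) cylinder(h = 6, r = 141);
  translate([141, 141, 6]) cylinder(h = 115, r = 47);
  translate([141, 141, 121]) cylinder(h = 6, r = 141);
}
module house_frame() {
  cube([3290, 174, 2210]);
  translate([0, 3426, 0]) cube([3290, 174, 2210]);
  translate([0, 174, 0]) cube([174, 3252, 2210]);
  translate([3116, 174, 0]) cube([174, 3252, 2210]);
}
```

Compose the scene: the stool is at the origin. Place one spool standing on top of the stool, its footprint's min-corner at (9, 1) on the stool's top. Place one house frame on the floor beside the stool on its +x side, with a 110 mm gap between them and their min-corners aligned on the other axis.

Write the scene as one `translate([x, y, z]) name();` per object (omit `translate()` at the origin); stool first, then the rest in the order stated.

stool();
translate([9, 1, 395]) spool();
translate([415, 0, 0]) house_frame();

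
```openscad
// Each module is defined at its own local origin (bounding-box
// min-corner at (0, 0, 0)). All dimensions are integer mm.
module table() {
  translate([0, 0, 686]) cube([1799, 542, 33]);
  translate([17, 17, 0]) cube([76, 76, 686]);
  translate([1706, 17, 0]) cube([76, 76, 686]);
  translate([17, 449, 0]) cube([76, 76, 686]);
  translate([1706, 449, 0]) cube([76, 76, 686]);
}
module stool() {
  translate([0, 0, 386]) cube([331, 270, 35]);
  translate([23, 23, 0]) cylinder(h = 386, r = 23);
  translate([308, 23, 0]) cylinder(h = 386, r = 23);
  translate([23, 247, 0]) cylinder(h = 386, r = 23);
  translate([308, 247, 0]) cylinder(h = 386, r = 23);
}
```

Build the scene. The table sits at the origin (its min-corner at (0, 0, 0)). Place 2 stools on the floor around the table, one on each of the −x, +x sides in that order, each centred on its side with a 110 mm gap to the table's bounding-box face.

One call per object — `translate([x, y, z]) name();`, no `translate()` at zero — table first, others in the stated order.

table();
translate([-441, 136, 0]) stool();
translate([1909, 136, 0]) stool();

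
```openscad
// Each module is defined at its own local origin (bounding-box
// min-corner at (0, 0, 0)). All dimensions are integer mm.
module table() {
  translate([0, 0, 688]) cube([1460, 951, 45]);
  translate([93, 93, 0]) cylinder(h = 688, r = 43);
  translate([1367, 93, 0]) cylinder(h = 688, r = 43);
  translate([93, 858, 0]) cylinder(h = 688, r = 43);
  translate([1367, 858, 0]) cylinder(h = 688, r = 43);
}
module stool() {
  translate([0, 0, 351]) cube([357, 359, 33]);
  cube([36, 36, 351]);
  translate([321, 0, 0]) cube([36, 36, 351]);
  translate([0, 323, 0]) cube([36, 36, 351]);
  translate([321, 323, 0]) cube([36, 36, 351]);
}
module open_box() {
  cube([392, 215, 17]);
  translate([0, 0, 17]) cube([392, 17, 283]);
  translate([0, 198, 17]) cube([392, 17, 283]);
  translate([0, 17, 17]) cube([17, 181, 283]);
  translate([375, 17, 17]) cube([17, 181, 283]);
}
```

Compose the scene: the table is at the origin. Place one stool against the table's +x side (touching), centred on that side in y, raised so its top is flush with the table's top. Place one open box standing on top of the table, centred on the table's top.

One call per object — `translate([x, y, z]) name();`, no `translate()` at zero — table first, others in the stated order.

table();
translate([1460, 296, 349]) stool();
translate([534, 368, 733]) open_box();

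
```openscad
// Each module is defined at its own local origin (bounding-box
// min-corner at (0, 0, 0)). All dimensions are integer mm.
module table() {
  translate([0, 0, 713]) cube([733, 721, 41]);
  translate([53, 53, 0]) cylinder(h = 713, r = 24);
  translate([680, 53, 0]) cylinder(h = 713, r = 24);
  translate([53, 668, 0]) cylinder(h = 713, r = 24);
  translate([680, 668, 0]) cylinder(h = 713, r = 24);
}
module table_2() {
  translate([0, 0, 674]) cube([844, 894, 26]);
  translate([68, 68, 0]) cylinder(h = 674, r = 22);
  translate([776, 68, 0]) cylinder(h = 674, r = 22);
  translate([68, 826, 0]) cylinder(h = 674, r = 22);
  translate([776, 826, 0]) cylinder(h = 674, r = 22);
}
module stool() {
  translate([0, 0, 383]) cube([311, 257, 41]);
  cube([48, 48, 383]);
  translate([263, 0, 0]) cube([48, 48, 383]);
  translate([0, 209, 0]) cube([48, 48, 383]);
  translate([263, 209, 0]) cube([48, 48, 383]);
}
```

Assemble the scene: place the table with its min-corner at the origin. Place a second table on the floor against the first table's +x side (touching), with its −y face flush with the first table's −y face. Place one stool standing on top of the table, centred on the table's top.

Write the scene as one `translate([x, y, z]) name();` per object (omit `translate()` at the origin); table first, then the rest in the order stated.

table();
translate([733, 0, 0]) table_2();
translate([211, 232, 754]) stool();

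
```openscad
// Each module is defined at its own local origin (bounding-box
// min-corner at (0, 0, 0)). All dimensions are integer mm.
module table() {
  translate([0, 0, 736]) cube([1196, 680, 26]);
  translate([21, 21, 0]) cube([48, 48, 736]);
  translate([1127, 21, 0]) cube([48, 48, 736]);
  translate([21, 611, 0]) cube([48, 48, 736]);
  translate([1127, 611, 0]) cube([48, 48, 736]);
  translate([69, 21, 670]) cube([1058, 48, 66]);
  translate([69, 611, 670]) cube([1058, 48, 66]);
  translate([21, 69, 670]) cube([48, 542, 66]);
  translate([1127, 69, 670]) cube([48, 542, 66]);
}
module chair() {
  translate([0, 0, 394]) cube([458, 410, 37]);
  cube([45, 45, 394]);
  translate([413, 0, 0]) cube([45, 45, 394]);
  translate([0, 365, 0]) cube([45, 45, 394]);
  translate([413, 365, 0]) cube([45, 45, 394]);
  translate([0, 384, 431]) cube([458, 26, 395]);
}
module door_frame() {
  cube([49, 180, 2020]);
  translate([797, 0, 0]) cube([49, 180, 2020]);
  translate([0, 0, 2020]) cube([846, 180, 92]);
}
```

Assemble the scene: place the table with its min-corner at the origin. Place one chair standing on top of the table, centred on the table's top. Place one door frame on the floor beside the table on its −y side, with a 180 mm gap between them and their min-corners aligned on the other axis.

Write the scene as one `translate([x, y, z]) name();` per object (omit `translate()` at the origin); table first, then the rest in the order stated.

table();
translate([369, 135, 762]) chair();
translate([0, -360, 0]) door_frame();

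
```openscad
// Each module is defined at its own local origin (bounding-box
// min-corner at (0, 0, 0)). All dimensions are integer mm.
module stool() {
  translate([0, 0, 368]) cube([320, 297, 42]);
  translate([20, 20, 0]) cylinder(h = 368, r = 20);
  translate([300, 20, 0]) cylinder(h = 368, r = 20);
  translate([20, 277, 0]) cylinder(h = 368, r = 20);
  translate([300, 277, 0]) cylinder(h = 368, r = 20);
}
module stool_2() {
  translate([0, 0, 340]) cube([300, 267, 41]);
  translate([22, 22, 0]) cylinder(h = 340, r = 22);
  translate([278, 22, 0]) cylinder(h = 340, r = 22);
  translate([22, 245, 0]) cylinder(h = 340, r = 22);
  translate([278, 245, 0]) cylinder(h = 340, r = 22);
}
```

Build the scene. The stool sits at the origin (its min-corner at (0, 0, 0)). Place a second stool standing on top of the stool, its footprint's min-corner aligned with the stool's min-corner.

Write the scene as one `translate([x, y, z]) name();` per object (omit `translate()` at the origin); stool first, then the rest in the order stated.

stool();
translate([0, 0, 410]) stool_2();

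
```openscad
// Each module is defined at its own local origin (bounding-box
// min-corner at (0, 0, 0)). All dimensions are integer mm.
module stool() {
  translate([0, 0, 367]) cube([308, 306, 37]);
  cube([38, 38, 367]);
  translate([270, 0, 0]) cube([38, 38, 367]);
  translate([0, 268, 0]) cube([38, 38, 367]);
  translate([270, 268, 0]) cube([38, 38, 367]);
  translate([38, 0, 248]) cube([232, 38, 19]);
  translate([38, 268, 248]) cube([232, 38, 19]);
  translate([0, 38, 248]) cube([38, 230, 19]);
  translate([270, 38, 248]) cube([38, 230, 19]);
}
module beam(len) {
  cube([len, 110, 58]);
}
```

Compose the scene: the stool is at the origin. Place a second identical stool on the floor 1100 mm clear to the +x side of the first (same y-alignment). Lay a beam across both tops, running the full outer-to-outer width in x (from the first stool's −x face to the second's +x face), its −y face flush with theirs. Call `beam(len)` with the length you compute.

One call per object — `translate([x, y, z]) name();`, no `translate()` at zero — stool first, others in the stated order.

stool();
translate([1408, 0, 0]) stool();
translate([0, 0, 404]) beam(1716);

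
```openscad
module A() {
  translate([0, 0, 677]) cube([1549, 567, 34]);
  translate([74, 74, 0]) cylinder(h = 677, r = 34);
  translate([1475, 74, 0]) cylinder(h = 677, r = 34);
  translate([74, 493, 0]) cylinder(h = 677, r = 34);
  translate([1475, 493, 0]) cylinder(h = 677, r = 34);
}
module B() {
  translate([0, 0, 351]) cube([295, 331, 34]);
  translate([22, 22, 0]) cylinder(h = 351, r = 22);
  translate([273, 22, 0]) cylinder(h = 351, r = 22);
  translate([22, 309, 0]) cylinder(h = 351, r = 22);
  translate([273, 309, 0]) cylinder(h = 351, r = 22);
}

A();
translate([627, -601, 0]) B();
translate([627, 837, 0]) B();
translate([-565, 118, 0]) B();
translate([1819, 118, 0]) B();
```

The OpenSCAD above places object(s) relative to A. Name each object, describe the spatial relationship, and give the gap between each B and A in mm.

A is a table. B is a stool. Four stools sit around the table at the −y, +y, −x, +x sides. The gap between each stool and the table is 270 mm.

Each stool's nearest face is 270 mm from the table's bounding box.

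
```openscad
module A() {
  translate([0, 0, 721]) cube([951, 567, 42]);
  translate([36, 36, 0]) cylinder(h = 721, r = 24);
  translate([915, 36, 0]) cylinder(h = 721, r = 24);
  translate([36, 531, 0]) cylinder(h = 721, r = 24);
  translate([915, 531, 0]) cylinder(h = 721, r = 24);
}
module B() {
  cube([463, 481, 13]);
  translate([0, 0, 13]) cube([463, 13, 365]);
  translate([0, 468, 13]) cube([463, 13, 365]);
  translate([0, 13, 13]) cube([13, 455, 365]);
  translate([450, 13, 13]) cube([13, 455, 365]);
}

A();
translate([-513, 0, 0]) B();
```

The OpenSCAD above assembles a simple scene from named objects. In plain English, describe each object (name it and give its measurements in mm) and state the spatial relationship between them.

A is a rectangular dining table. The top is 951×567×42 mm with its upper surface at z = 763 mm. It stands on four round legs of 48 mm diameter, each leg's bounding box inset 12 mm from the nearest pair of top edges, running from the floor to the underside of the top.

B is an open storage box with external size 463×481×378 mm and wall thickness 13 mm (the base is also 13 mm thick). The base covers the whole footprint; the four walls stand on the base, with the y-facing walls full-width and the x-facing walls fitting between their inner faces.

The open box is on the floor beside the table on its −x side.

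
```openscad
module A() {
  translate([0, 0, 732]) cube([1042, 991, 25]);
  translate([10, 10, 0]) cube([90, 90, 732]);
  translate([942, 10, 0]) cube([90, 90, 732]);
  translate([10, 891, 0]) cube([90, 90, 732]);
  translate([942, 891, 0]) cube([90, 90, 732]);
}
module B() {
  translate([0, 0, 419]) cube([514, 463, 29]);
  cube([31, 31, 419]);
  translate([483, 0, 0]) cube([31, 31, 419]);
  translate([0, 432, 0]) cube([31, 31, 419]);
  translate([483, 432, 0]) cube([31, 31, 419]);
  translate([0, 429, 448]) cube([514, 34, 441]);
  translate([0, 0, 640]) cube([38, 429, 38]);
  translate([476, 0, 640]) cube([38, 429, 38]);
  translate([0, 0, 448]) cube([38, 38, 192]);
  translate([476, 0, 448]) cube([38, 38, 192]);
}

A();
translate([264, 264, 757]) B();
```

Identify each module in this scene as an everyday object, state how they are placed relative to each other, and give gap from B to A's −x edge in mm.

The chair's min-x is at 264; the table's min-x is 0; gap = 264 mm.

A is a table. B is a chair. The chair is on top of the table, centred. The gap from the chair to the table's −x edge is 264 mm.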